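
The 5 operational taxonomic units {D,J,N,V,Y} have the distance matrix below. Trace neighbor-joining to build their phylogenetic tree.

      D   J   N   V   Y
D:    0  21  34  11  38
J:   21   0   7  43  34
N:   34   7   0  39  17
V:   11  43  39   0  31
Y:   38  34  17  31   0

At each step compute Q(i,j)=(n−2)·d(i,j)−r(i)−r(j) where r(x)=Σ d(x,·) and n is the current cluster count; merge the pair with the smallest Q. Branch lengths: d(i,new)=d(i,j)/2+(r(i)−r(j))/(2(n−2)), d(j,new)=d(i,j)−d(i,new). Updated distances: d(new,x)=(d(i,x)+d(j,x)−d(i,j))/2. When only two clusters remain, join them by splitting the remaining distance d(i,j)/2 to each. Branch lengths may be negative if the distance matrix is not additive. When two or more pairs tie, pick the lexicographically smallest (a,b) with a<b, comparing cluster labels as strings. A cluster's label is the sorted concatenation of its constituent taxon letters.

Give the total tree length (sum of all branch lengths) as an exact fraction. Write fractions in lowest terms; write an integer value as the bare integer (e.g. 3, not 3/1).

1. join D+V (d=11, Q=-195) ⇒ DV; edges |D|=13/6, |V|=53/6
  updated: d(DV,J)=53/2, d(DV,N)=31, d(DV,Y)=29
2. join DV+Y (d=29, Q=-217/2) ⇒ DVY; edges |DV|=129/8, |Y|=103/8
  updated: d(DVY,J)=63/4, d(DVY,N)=19/2
3. join DVY+J (d=63/4, Q=-129/4) ⇒ DJVY; edges |DVY|=73/8, |J|=53/8
  updated: d(DJVY,N)=3/8
4. join DJVY+N (d=3/8) ⇒ DJNVY; edges |DJVY|=3/16, |N|=3/16
final tree: ((((D:13/6,V:53/6):129/8,Y:103/8):73/8,J:53/8):3/16,N:3/16)
total length: 449/8

449/8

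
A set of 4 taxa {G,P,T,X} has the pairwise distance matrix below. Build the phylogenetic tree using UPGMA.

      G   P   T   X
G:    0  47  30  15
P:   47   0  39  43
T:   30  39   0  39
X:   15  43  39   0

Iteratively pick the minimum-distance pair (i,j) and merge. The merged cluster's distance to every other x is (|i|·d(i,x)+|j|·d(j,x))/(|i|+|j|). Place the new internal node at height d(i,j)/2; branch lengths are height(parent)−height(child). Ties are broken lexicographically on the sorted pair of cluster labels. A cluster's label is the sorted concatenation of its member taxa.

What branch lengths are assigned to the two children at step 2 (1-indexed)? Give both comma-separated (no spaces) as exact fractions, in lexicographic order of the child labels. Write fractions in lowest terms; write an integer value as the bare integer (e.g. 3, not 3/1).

39/4,69/4

step 1: merge (G,X) at d=15; branch lengths G→15/2, X→15/2; new cluster GX
  updated: d(GX,P)=45, d(GX,T)=69/2
step 2: merge (GX,T) at d=69/2; branch lengths GX→39/4, T→69/4; new cluster GTX
  updated: d(GTX,P)=43
step 3: merge (GTX,P) at d=43; branch lengths GTX→17/4, P→43/2; new cluster GPTX
final tree: (((G:15/2,X:15/2):39/4,T:69/4):17/4,P:43/2)
total length: 271/4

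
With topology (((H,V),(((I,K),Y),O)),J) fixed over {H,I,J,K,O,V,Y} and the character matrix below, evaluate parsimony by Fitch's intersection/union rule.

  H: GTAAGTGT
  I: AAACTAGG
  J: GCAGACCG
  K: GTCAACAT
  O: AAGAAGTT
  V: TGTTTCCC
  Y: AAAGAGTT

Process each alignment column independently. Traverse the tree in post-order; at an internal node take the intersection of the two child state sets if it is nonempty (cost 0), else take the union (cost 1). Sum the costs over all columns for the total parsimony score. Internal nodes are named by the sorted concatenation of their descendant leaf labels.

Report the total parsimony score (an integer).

28

site 0, node HV: H={G} ∪ V={T} → {G,T} (+1)
site 0, node IK: I={A} ∪ K={G} → {A,G} (+1)
site 0, node IKY: IK={A,G} ∩ Y={A} → {A} (+0)
site 0, node IKOY: IKY={A} ∩ O={A} → {A} (+0)
site 0, node HIKOVY: HV={G,T} ∪ IKOY={A} → {A,G,T} (+1)
site 0, node HIJKOVY: HIKOVY={A,G,T} ∩ J={G} → {G} (+0)
site 1, node HV: H={T} ∪ V={G} → {G,T} (+1)
site 1, node IK: I={A} ∪ K={T} → {A,T} (+1)
site 1, node IKY: IK={A,T} ∩ Y={A} → {A} (+0)
site 1, node IKOY: IKY={A} ∩ O={A} → {A} (+0)
site 1, node HIKOVY: HV={G,T} ∪ IKOY={A} → {A,G,T} (+1)
site 1, node HIJKOVY: HIKOVY={A,G,T} ∪ J={C} → {A,C,G,T} (+1)
site 2, node HV: H={A} ∪ V={T} → {A,T} (+1)
site 2, node IK: I={A} ∪ K={C} → {A,C} (+1)
site 2, node IKY: IK={A,C} ∩ Y={A} → {A} (+0)
site 2, node IKOY: IKY={A} ∪ O={G} → {A,G} (+1)
site 2, node HIKOVY: HV={A,T} ∩ IKOY={A,G} → {A} (+0)
site 2, node HIJKOVY: HIKOVY={A} ∩ J={A} → {A} (+0)
site 3, node HV: H={A} ∪ V={T} → {A,T} (+1)
site 3, node IK: I={C} ∪ K={A} → {A,C} (+1)
site 3, node IKY: IK={A,C} ∪ Y={G} → {A,C,G} (+1)
site 3, node IKOY: IKY={A,C,G} ∩ O={A} → {A} (+0)
site 3, node HIKOVY: HV={A,T} ∩ IKOY={A} → {A} (+0)
site 3, node HIJKOVY: HIKOVY={A} ∪ J={G} → {A,G} (+1)
site 4, node HV: H={G} ∪ V={T} → {G,T} (+1)
site 4, node IK: I={T} ∪ K={A} → {A,T} (+1)
site 4, node IKY: IK={A,T} ∩ Y={A} → {A} (+0)
site 4, node IKOY: IKY={A} ∩ O={A} → {A} (+0)
site 4, node HIKOVY: HV={G,T} ∪ IKOY={A} → {A,G,T} (+1)
site 4, node HIJKOVY: HIKOVY={A,G,T} ∩ J={A} → {A} (+0)
site 5, node HV: H={T} ∪ V={C} → {C,T} (+1)
site 5, node IK: I={A} ∪ K={C} → {A,C} (+1)
site 5, node IKY: IK={A,C} ∪ Y={G} → {A,C,G} (+1)
site 5, node IKOY: IKY={A,C,G} ∩ O={G} → {G} (+0)
site 5, node HIKOVY: HV={C,T} ∪ IKOY={G} → {C,G,T} (+1)
site 5, node HIJKOVY: HIKOVY={C,G,T} ∩ J={C} → {C} (+0)
site 6, node HV: H={G} ∪ V={C} → {C,G} (+1)
site 6, node IK: I={G} ∪ K={A} → {A,G} (+1)
site 6, node IKY: IK={A,G} ∪ Y={T} → {A,G,T} (+1)
site 6, node IKOY: IKY={A,G,T} ∩ O={T} → {T} (+0)
site 6, node HIKOVY: HV={C,G} ∪ IKOY={T} → {C,G,T} (+1)
site 6, node HIJKOVY: HIKOVY={C,G,T} ∩ J={C} → {C} (+0)
site 7, node HV: H={T} ∪ V={C} → {C,T} (+1)
site 7, node IK: I={G} ∪ K={T} → {G,T} (+1)
site 7, node IKY: IK={G,T} ∩ Y={T} → {T} (+0)
site 7, node IKOY: IKY={T} ∩ O={T} → {T} (+0)
site 7, node HIKOVY: HV={C,T} ∩ IKOY={T} → {T} (+0)
site 7, node HIJKOVY: HIKOVY={T} ∪ J={G} → {G,T} (+1)
per-site changes: [3, 4, 3, 4, 3, 4, 4, 3]; total = 28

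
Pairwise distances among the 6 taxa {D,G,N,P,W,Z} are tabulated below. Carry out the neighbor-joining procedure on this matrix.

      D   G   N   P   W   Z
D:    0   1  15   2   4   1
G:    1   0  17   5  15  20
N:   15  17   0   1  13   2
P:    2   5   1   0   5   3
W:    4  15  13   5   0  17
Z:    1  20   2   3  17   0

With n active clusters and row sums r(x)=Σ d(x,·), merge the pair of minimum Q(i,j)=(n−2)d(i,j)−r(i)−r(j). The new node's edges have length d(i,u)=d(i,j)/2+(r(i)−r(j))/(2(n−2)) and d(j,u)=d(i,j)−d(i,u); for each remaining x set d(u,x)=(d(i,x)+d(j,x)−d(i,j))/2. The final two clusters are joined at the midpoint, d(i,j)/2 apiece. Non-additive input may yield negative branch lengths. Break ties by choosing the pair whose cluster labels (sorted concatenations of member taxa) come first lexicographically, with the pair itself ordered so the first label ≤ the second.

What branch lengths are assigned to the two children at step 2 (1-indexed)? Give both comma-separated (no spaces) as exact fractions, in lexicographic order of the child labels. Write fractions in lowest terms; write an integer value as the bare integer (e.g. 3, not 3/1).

-43/12,55/12

1. join N+Z (d=2, Q=-83) ⇒ NZ; edges |N|=13/8, |Z|=3/8
  updated: d(D,NZ)=7, d(G,NZ)=35/2, d(NZ,P)=1, d(NZ,W)=14
2. join D+G (d=1, Q=-99/2) ⇒ DG; edges |D|=-43/12, |G|=55/12
  updated: d(DG,NZ)=47/4, d(DG,P)=3, d(DG,W)=9
3. join DG+W (d=9, Q=-135/4) ⇒ DGW; edges |DG|=55/16, |W|=89/16
  updated: d(DGW,NZ)=67/8, d(DGW,P)=-1/2
4. join DGW+NZ (d=67/8, Q=-71/8) ⇒ DGNWZ; edges |DGW|=55/16, |NZ|=79/16
  updated: d(DGNWZ,P)=-63/16
5. join DGNWZ+P (d=-63/16) ⇒ DGNPWZ; edges |DGNWZ|=-63/32, |P|=-63/32
final tree: ((((D:-43/12,G:55/12):55/16,W:89/16):55/16,(N:13/8,Z:3/8):79/16):-63/32,P:-63/32)
total length: 263/16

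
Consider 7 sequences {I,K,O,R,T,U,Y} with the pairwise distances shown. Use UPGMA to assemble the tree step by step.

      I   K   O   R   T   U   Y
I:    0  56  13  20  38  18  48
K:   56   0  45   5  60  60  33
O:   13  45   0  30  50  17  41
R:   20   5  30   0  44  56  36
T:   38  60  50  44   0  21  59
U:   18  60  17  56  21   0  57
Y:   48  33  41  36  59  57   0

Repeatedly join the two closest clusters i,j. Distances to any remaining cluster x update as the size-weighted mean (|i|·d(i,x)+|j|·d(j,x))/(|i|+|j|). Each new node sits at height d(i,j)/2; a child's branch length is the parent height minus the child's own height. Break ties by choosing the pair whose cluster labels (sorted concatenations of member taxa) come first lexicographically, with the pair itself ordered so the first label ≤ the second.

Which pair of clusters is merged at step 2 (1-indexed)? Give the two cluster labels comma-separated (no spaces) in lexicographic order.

I,O

step 1: merge (K,R) at d=5; branch lengths K→5/2, R→5/2; new cluster KR
  updated: d(I,KR)=38, d(KR,O)=75/2, d(KR,T)=52, d(KR,U)=58, d(KR,Y)=69/2
step 2: merge (I,O) at d=13; branch lengths I→13/2, O→13/2; new cluster IO
  updated: d(IO,KR)=151/4, d(IO,T)=44, d(IO,U)=35/2, d(IO,Y)=89/2
step 3: merge (IO,U) at d=35/2; branch lengths IO→9/4, U→35/4; new cluster IOU
  updated: d(IOU,KR)=89/2, d(IOU,T)=109/3, d(IOU,Y)=146/3
step 4: merge (KR,Y) at d=69/2; branch lengths KR→59/4, Y→69/4; new cluster KRY
  updated: d(IOU,KRY)=413/9, d(KRY,T)=163/3
step 5: merge (IOU,T) at d=109/3; branch lengths IOU→113/12, T→109/6; new cluster IOTU
  updated: d(IOTU,KRY)=48
step 6: merge (IOTU,KRY) at d=48; branch lengths IOTU→35/6, KRY→27/4; new cluster IKORTUY
final tree: ((((I:13/2,O:13/2):9/4,U:35/4):113/12,T:109/6):35/6,((K:5/2,R:5/2):59/4,Y:69/4):27/4)
total length: 607/6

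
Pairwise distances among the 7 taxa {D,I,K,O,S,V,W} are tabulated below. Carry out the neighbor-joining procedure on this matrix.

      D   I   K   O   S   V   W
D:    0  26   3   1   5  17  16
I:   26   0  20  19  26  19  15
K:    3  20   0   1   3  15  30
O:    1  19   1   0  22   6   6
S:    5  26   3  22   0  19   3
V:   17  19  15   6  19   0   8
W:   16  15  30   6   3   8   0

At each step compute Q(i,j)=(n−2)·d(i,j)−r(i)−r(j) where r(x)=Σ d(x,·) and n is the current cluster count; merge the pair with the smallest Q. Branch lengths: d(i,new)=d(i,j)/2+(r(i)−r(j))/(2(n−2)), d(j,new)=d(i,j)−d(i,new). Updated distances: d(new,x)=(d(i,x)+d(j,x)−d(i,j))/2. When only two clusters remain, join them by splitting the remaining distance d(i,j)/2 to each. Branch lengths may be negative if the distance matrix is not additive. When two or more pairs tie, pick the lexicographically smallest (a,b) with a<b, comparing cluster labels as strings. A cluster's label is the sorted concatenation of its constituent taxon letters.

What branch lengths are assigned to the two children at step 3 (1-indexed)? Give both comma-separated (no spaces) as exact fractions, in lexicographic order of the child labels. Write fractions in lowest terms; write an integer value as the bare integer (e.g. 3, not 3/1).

step 1: merge (S,W) at d=3, Q=-141; branch lengths S→3/2, W→3/2; new cluster SW
  updated: d(D,SW)=9, d(I,SW)=19, d(K,SW)=15, d(O,SW)=25/2, d(SW,V)=12
step 2: merge (D,K) at d=3, Q=-98; branch lengths D→7/4, K→5/4; new cluster DK
  updated: d(DK,I)=43/2, d(DK,O)=-1/2, d(DK,SW)=21/2, d(DK,V)=29/2
step 3: merge (DK,O) at d=-1/2, Q=-169/2; branch lengths DK→5/4, O→-7/4; new cluster DKO
  updated: d(DKO,I)=41/2, d(DKO,SW)=47/4, d(DKO,V)=21/2
step 4: merge (DKO,V) at d=21/2, Q=-253/4; branch lengths DKO→89/16, V→79/16; new cluster DKOV
  updated: d(DKOV,I)=29/2, d(DKOV,SW)=53/8
step 5: merge (DKOV,I) at d=29/2, Q=-321/8; branch lengths DKOV→17/16, I→215/16; new cluster DIKOV
  updated: d(DIKOV,SW)=89/16
step 6: merge (DIKOV,SW) at d=89/16; branch lengths DIKOV→89/32, SW→89/32; new cluster DIKOSVW
final tree: (((((D:7/4,K:5/4):5/4,O:-7/4):89/16,V:79/16):17/16,I:215/16):89/32,(S:3/2,W:3/2):89/32)
total length: 577/16

5/4,-7/4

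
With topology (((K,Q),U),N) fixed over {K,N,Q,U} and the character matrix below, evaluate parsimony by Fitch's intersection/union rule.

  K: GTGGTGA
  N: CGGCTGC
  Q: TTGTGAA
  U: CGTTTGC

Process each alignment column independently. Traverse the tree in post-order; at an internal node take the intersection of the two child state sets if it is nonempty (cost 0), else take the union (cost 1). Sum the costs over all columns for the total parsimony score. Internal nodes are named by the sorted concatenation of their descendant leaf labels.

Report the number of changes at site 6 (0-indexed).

KQ@0: {G} ∪ {T} = {G,T} (union, +1)
KQU@0: {G,T} ∪ {C} = {C,G,T} (union, +1)
KNQU@0: {C,G,T} ∩ {C} = {C} (intersection, +0)
KQ@1: {T} ∩ {T} = {T} (intersection, +0)
KQU@1: {T} ∪ {G} = {G,T} (union, +1)
KNQU@1: {G,T} ∩ {G} = {G} (intersection, +0)
KQ@2: {G} ∩ {G} = {G} (intersection, +0)
KQU@2: {G} ∪ {T} = {G,T} (union, +1)
KNQU@2: {G,T} ∩ {G} = {G} (intersection, +0)
KQ@3: {G} ∪ {T} = {G,T} (union, +1)
KQU@3: {G,T} ∩ {T} = {T} (intersection, +0)
KNQU@3: {T} ∪ {C} = {C,T} (union, +1)
KQ@4: {T} ∪ {G} = {G,T} (union, +1)
KQU@4: {G,T} ∩ {T} = {T} (intersection, +0)
KNQU@4: {T} ∩ {T} = {T} (intersection, +0)
KQ@5: {G} ∪ {A} = {A,G} (union, +1)
KQU@5: {A,G} ∩ {G} = {G} (intersection, +0)
KNQU@5: {G} ∩ {G} = {G} (intersection, +0)
KQ@6: {A} ∩ {A} = {A} (intersection, +0)
KQU@6: {A} ∪ {C} = {A,C} (union, +1)
KNQU@6: {A,C} ∩ {C} = {C} (intersection, +0)
per-site changes: [2, 1, 1, 2, 1, 1, 1]; total = 9

1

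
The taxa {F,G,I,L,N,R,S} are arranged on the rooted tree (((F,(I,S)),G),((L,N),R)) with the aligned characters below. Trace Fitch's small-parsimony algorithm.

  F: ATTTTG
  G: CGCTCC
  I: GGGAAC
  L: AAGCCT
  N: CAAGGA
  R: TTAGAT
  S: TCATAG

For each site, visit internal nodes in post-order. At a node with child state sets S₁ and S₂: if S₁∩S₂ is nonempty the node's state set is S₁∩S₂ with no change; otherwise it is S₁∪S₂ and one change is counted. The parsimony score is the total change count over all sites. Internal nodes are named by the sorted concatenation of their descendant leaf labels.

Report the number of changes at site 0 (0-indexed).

5

[col 0] IS: children I:{G}, S:{T} ∪→ {G,T}; cost 1
[col 0] FIS: children F:{A}, IS:{G,T} ∪→ {A,G,T}; cost 1
[col 0] FGIS: children FIS:{A,G,T}, G:{C} ∪→ {A,C,G,T}; cost 1
[col 0] LN: children L:{A}, N:{C} ∪→ {A,C}; cost 1
[col 0] LNR: children LN:{A,C}, R:{T} ∪→ {A,C,T}; cost 1
[col 0] FGILNRS: children FGIS:{A,C,G,T}, LNR:{A,C,T} ∩→ {A,C,T}; cost 0
[col 1] IS: children I:{G}, S:{C} ∪→ {C,G}; cost 1
[col 1] FIS: children F:{T}, IS:{C,G} ∪→ {C,G,T}; cost 1
[col 1] FGIS: children FIS:{C,G,T}, G:{G} ∩→ {G}; cost 0
[col 1] LN: children L:{A}, N:{A} ∩→ {A}; cost 0
[col 1] LNR: children LN:{A}, R:{T} ∪→ {A,T}; cost 1
[col 1] FGILNRS: children FGIS:{G}, LNR:{A,T} ∪→ {A,G,T}; cost 1
[col 2] IS: children I:{G}, S:{A} ∪→ {A,G}; cost 1
[col 2] FIS: children F:{T}, IS:{A,G} ∪→ {A,G,T}; cost 1
[col 2] FGIS: children FIS:{A,G,T}, G:{C} ∪→ {A,C,G,T}; cost 1
[col 2] LN: children L:{G}, N:{A} ∪→ {A,G}; cost 1
[col 2] LNR: children LN:{A,G}, R:{A} ∩→ {A}; cost 0
[col 2] FGILNRS: children FGIS:{A,C,G,T}, LNR:{A} ∩→ {A}; cost 0
[col 3] IS: children I:{A}, S:{T} ∪→ {A,T}; cost 1
[col 3] FIS: children F:{T}, IS:{A,T} ∩→ {T}; cost 0
[col 3] FGIS: children FIS:{T}, G:{T} ∩→ {T}; cost 0
[col 3] LN: children L:{C}, N:{G} ∪→ {C,G}; cost 1
[col 3] LNR: children LN:{C,G}, R:{G} ∩→ {G}; cost 0
[col 3] FGILNRS: children FGIS:{T}, LNR:{G} ∪→ {G,T}; cost 1
[col 4] IS: children I:{A}, S:{A} ∩→ {A}; cost 0
[col 4] FIS: children F:{T}, IS:{A} ∪→ {A,T}; cost 1
[col 4] FGIS: children FIS:{A,T}, G:{C} ∪→ {A,C,T}; cost 1
[col 4] LN: children L:{C}, N:{G} ∪→ {C,G}; cost 1
[col 4] LNR: children LN:{C,G}, R:{A} ∪→ {A,C,G}; cost 1
[col 4] FGILNRS: children FGIS:{A,C,T}, LNR:{A,C,G} ∩→ {A,C}; cost 0
[col 5] IS: children I:{C}, S:{G} ∪→ {C,G}; cost 1
[col 5] FIS: children F:{G}, IS:{C,G} ∩→ {G}; cost 0
[col 5] FGIS: children FIS:{G}, G:{C} ∪→ {C,G}; cost 1
[col 5] LN: children L:{T}, N:{A} ∪→ {A,T}; cost 1
[col 5] LNR: children LN:{A,T}, R:{T} ∩→ {T}; cost 0
[col 5] FGILNRS: children FGIS:{C,G}, LNR:{T} ∪→ {C,G,T}; cost 1
per-site changes: [5, 4, 4, 3, 4, 4]; total = 24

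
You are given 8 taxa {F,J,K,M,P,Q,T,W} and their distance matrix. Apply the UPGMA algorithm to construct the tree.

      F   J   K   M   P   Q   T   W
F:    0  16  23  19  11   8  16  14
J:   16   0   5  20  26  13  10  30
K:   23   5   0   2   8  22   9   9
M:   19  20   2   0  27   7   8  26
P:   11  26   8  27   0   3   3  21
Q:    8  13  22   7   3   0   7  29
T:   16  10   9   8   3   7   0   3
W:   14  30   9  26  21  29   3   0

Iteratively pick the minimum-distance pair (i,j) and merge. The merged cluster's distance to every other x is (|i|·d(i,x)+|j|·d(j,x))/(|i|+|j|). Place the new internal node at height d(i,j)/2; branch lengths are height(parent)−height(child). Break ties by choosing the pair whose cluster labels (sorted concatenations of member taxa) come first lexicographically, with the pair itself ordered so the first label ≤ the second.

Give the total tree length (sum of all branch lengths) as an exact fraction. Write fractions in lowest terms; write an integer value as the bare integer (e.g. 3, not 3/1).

1. join K+M (d=2) ⇒ KM; edges |K|=1, |M|=1
  updated: d(F,KM)=21, d(J,KM)=25/2, d(KM,P)=35/2, d(KM,Q)=29/2, d(KM,T)=17/2, d(KM,W)=35/2
2. join P+Q (d=3) ⇒ PQ; edges |P|=3/2, |Q|=3/2
  updated: d(F,PQ)=19/2, d(J,PQ)=39/2, d(KM,PQ)=16, d(PQ,T)=5, d(PQ,W)=25
3. join T+W (d=3) ⇒ TW; edges |T|=3/2, |W|=3/2
  updated: d(F,TW)=15, d(J,TW)=20, d(KM,TW)=13, d(PQ,TW)=15
4. join F+PQ (d=19/2) ⇒ FPQ; edges |F|=19/4, |PQ|=13/4
  updated: d(FPQ,J)=55/3, d(FPQ,KM)=53/3, d(FPQ,TW)=15
5. join J+KM (d=25/2) ⇒ JKM; edges |J|=25/4, |KM|=21/4
  updated: d(FPQ,JKM)=161/9, d(JKM,TW)=46/3
6. join FPQ+TW (d=15) ⇒ FPQTW; edges |FPQ|=11/4, |TW|=6
  updated: d(FPQTW,JKM)=253/15
7. join FPQTW+JKM (d=253/15) ⇒ FJKMPQTW; edges |FPQTW|=14/15, |JKM|=131/60
final tree: (((F:19/4,(P:3/2,Q:3/2):13/4):11/4,(T:3/2,W:3/2):6):14/15,(J:25/4,(K:1,M:1):21/4):131/60)
total length: 1181/30

1181/30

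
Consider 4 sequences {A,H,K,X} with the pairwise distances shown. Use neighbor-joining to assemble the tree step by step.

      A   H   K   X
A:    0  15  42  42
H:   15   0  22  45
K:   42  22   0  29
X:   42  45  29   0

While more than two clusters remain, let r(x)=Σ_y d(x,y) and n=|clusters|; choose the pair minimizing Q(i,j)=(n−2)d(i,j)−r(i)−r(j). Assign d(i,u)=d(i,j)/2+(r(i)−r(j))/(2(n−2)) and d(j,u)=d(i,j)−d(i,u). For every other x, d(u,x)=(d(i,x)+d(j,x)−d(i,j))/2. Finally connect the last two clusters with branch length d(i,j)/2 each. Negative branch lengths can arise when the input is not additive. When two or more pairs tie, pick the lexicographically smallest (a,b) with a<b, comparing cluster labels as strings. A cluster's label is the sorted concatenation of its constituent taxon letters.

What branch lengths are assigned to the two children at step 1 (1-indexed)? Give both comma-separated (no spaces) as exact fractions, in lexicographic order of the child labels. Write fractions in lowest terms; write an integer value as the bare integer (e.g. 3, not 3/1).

step 1: merge (A,H) at d=15, Q=-151; branch lengths A→47/4, H→13/4; new cluster AH
  updated: d(AH,K)=49/2, d(AH,X)=36
step 2: merge (AH,K) at d=49/2, Q=-179/2; branch lengths AH→63/4, K→35/4; new cluster AHK
  updated: d(AHK,X)=81/4
step 3: merge (AHK,X) at d=81/4; branch lengths AHK→81/8, X→81/8; new cluster AHKX
final tree: (((A:47/4,H:13/4):63/4,K:35/4):81/8,X:81/8)
total length: 239/4

47/4,13/4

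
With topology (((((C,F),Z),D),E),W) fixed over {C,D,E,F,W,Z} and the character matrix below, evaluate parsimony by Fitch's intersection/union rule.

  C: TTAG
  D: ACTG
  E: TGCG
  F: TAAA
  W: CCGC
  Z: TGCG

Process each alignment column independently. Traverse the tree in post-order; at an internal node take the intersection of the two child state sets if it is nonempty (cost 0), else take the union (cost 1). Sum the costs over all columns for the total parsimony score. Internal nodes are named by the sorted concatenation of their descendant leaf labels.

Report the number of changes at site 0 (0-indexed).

2

CF@0: {T} ∩ {T} = {T} (intersection, +0)
CFZ@0: {T} ∩ {T} = {T} (intersection, +0)
CDFZ@0: {T} ∪ {A} = {A,T} (union, +1)
CDEFZ@0: {A,T} ∩ {T} = {T} (intersection, +0)
CDEFWZ@0: {T} ∪ {C} = {C,T} (union, +1)
CF@1: {T} ∪ {A} = {A,T} (union, +1)
CFZ@1: {A,T} ∪ {G} = {A,G,T} (union, +1)
CDFZ@1: {A,G,T} ∪ {C} = {A,C,G,T} (union, +1)
CDEFZ@1: {A,C,G,T} ∩ {G} = {G} (intersection, +0)
CDEFWZ@1: {G} ∪ {C} = {C,G} (union, +1)
CF@2: {A} ∩ {A} = {A} (intersection, +0)
CFZ@2: {A} ∪ {C} = {A,C} (union, +1)
CDFZ@2: {A,C} ∪ {T} = {A,C,T} (union, +1)
CDEFZ@2: {A,C,T} ∩ {C} = {C} (intersection, +0)
CDEFWZ@2: {C} ∪ {G} = {C,G} (union, +1)
CF@3: {G} ∪ {A} = {A,G} (union, +1)
CFZ@3: {A,G} ∩ {G} = {G} (intersection, +0)
CDFZ@3: {G} ∩ {G} = {G} (intersection, +0)
CDEFZ@3: {G} ∩ {G} = {G} (intersection, +0)
CDEFWZ@3: {G} ∪ {C} = {C,G} (union, +1)
per-site changes: [2, 4, 3, 2]; total = 11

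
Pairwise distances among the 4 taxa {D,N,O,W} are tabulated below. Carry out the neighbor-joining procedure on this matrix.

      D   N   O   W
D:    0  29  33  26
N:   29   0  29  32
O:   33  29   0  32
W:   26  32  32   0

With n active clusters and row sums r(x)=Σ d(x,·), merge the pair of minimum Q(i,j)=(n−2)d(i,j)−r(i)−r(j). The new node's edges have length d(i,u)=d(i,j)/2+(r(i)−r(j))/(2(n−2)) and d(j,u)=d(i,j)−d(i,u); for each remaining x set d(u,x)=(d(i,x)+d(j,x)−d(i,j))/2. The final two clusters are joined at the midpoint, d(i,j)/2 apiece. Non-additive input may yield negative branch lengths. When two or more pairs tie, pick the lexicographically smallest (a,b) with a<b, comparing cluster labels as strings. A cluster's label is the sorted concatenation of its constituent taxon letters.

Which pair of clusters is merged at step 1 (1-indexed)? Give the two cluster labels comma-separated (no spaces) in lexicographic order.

step 1: merge (D,W) at d=26, Q=-126; branch lengths D→25/2, W→27/2; new cluster DW
  updated: d(DW,N)=35/2, d(DW,O)=39/2
step 2: merge (DW,N) at d=35/2, Q=-66; branch lengths DW→4, N→27/2; new cluster DNW
  updated: d(DNW,O)=31/2
step 3: merge (DNW,O) at d=31/2; branch lengths DNW→31/4, O→31/4; new cluster DNOW
final tree: (((D:25/2,W:27/2):4,N:27/2):31/4,O:31/4)
total length: 59

D,W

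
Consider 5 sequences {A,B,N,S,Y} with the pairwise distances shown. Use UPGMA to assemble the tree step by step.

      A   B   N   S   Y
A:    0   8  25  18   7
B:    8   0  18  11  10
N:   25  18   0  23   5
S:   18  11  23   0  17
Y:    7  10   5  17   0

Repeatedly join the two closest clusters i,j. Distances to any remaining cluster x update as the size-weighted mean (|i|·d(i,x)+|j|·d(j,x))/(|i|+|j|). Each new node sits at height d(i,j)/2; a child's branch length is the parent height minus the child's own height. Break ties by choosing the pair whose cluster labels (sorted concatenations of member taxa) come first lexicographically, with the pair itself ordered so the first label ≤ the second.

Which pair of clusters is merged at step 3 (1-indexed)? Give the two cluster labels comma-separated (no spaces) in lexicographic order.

1. join N+Y (d=5) ⇒ NY; edges |N|=5/2, |Y|=5/2
  updated: d(A,NY)=16, d(B,NY)=14, d(NY,S)=20
2. join A+B (d=8) ⇒ AB; edges |A|=4, |B|=4
  updated: d(AB,NY)=15, d(AB,S)=29/2
3. join AB+S (d=29/2) ⇒ ABS; edges |AB|=13/4, |S|=29/4
  updated: d(ABS,NY)=50/3
4. join ABS+NY (d=50/3) ⇒ ABNSY; edges |ABS|=13/12, |NY|=35/6
final tree: (((A:4,B:4):13/4,S:29/4):13/12,(N:5/2,Y:5/2):35/6)
total length: 365/12

AB,S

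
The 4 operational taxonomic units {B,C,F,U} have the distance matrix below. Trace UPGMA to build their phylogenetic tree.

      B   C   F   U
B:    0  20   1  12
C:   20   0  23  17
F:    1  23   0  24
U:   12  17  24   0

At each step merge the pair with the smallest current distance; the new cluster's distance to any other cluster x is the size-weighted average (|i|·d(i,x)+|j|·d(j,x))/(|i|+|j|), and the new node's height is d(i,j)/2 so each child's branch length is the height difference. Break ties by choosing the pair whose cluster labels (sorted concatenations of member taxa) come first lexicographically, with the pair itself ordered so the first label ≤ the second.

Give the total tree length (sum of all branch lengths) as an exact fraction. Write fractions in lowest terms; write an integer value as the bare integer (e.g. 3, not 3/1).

115/4

1. join B+F (d=1) ⇒ BF; edges |B|=1/2, |F|=1/2
  updated: d(BF,C)=43/2, d(BF,U)=18
2. join C+U (d=17) ⇒ CU; edges |C|=17/2, |U|=17/2
  updated: d(BF,CU)=79/4
3. join BF+CU (d=79/4) ⇒ BCFU; edges |BF|=75/8, |CU|=11/8
final tree: ((B:1/2,F:1/2):75/8,(C:17/2,U:17/2):11/8)
total length: 115/4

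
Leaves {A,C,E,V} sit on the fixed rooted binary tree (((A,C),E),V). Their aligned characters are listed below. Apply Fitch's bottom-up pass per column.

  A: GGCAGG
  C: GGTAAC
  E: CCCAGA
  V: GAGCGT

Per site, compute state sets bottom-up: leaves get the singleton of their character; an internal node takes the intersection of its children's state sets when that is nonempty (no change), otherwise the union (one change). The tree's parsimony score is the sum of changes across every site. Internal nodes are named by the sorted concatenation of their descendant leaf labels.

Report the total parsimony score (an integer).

10

AC@0: {G} ∩ {G} = {G} (intersection, +0)
ACE@0: {G} ∪ {C} = {C,G} (union, +1)
ACEV@0: {C,G} ∩ {G} = {G} (intersection, +0)
AC@1: {G} ∩ {G} = {G} (intersection, +0)
ACE@1: {G} ∪ {C} = {C,G} (union, +1)
ACEV@1: {C,G} ∪ {A} = {A,C,G} (union, +1)
AC@2: {C} ∪ {T} = {C,T} (union, +1)
ACE@2: {C,T} ∩ {C} = {C} (intersection, +0)
ACEV@2: {C} ∪ {G} = {C,G} (union, +1)
AC@3: {A} ∩ {A} = {A} (intersection, +0)
ACE@3: {A} ∩ {A} = {A} (intersection, +0)
ACEV@3: {A} ∪ {C} = {A,C} (union, +1)
AC@4: {G} ∪ {A} = {A,G} (union, +1)
ACE@4: {A,G} ∩ {G} = {G} (intersection, +0)
ACEV@4: {G} ∩ {G} = {G} (intersection, +0)
AC@5: {G} ∪ {C} = {C,G} (union, +1)
ACE@5: {C,G} ∪ {A} = {A,C,G} (union, +1)
ACEV@5: {A,C,G} ∪ {T} = {A,C,G,T} (union, +1)
per-site changes: [1, 2, 2, 1, 1, 3]; total = 10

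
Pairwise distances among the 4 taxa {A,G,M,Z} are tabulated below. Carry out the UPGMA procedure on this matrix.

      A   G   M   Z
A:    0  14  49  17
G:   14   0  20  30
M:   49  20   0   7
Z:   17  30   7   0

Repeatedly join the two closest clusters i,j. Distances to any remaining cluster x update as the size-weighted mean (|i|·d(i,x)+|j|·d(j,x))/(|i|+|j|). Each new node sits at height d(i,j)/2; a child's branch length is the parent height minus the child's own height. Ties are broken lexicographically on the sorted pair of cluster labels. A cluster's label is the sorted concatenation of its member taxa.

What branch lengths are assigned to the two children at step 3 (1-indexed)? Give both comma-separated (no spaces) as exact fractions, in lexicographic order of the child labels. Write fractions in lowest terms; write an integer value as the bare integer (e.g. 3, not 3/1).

step 1: merge (M,Z) at d=7; branch lengths M→7/2, Z→7/2; new cluster MZ
  updated: d(A,MZ)=33, d(G,MZ)=25
step 2: merge (A,G) at d=14; branch lengths A→7, G→7; new cluster AG
  updated: d(AG,MZ)=29
step 3: merge (AG,MZ) at d=29; branch lengths AG→15/2, MZ→11; new cluster AGMZ
final tree: ((A:7,G:7):15/2,(M:7/2,Z:7/2):11)
total length: 79/2

15/2,11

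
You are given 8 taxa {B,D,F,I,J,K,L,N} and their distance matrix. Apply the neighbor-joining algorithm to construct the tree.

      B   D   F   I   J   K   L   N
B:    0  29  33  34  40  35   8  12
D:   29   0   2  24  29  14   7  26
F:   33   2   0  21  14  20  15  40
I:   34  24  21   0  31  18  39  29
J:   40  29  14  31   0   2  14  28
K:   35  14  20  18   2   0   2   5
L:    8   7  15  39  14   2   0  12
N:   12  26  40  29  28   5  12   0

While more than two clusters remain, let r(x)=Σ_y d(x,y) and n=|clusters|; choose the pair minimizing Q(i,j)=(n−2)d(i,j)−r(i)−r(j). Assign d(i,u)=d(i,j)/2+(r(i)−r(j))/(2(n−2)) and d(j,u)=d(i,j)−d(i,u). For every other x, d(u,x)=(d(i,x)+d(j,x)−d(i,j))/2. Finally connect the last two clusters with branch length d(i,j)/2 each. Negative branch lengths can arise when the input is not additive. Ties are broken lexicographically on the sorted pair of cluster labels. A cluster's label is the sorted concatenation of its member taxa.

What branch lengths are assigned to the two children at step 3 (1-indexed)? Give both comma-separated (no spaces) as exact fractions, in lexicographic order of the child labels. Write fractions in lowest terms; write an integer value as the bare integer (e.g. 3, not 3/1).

87/16,-23/16

step 1: merge (B,N) at d=12, Q=-271; branch lengths B→37/4, N→11/4; new cluster BN
  updated: d(BN,D)=43/2, d(BN,F)=61/2, d(BN,I)=51/2, d(BN,J)=28, d(BN,K)=14, d(BN,L)=4
step 2: merge (D,F) at d=2, Q=-190; branch lengths D→1/2, F→3/2; new cluster DF
  updated: d(BN,DF)=25, d(DF,I)=43/2, d(DF,J)=41/2, d(DF,K)=16, d(DF,L)=10
step 3: merge (BN,L) at d=4, Q=-299/2; branch lengths BN→87/16, L→-23/16; new cluster BLN
  updated: d(BLN,DF)=31/2, d(BLN,I)=121/4, d(BLN,J)=19, d(BLN,K)=6
step 4: merge (DF,I) at d=43/2, Q=-439/4; branch lengths DF→149/24, I→367/24; new cluster DFI
  updated: d(BLN,DFI)=97/8, d(DFI,J)=15, d(DFI,K)=25/4
step 5: merge (BLN,DFI) at d=97/8, Q=-185/4; branch lengths BLN→7, DFI→41/8; new cluster BDFILN
  updated: d(BDFILN,J)=175/16, d(BDFILN,K)=1/16
step 6: merge (BDFILN,J) at d=175/16, Q=-13; branch lengths BDFILN→9/2, J→103/16; new cluster BDFIJLN
  updated: d(BDFIJLN,K)=-71/16
step 7: merge (BDFIJLN,K) at d=-71/16; branch lengths BDFIJLN→-71/32, K→-71/32; new cluster BDFIJKLN
final tree: (((((B:37/4,N:11/4):87/16,L:-23/16):7,((D:1/2,F:3/2):149/24,I:367/24):41/8):9/2,J:103/16):-71/32,K:-71/32)
total length: 465/8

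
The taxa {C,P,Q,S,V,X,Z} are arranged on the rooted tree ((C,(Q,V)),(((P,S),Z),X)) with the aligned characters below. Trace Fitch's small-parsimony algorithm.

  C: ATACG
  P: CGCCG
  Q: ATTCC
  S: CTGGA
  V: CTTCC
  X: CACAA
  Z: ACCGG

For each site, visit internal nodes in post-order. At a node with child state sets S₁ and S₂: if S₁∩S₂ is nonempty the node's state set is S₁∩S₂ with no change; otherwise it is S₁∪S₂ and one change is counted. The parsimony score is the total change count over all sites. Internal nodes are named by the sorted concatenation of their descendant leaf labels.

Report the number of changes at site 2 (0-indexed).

site 0, node QV: Q={A} ∪ V={C} → {A,C} (+1)
site 0, node CQV: C={A} ∩ QV={A,C} → {A} (+0)
site 0, node PS: P={C} ∩ S={C} → {C} (+0)
site 0, node PSZ: PS={C} ∪ Z={A} → {A,C} (+1)
site 0, node PSXZ: PSZ={A,C} ∩ X={C} → {C} (+0)
site 0, node CPQSVXZ: CQV={A} ∪ PSXZ={C} → {A,C} (+1)
site 1, node QV: Q={T} ∩ V={T} → {T} (+0)
site 1, node CQV: C={T} ∩ QV={T} → {T} (+0)
site 1, node PS: P={G} ∪ S={T} → {G,T} (+1)
site 1, node PSZ: PS={G,T} ∪ Z={C} → {C,G,T} (+1)
site 1, node PSXZ: PSZ={C,G,T} ∪ X={A} → {A,C,G,T} (+1)
site 1, node CPQSVXZ: CQV={T} ∩ PSXZ={A,C,G,T} → {T} (+0)
site 2, node QV: Q={T} ∩ V={T} → {T} (+0)
site 2, node CQV: C={A} ∪ QV={T} → {A,T} (+1)
site 2, node PS: P={C} ∪ S={G} → {C,G} (+1)
site 2, node PSZ: PS={C,G} ∩ Z={C} → {C} (+0)
site 2, node PSXZ: PSZ={C} ∩ X={C} → {C} (+0)
site 2, node CPQSVXZ: CQV={A,T} ∪ PSXZ={C} → {A,C,T} (+1)
site 3, node QV: Q={C} ∩ V={C} → {C} (+0)
site 3, node CQV: C={C} ∩ QV={C} → {C} (+0)
site 3, node PS: P={C} ∪ S={G} → {C,G} (+1)
site 3, node PSZ: PS={C,G} ∩ Z={G} → {G} (+0)
site 3, node PSXZ: PSZ={G} ∪ X={A} → {A,G} (+1)
site 3, node CPQSVXZ: CQV={C} ∪ PSXZ={A,G} → {A,C,G} (+1)
site 4, node QV: Q={C} ∩ V={C} → {C} (+0)
site 4, node CQV: C={G} ∪ QV={C} → {C,G} (+1)
site 4, node PS: P={G} ∪ S={A} → {A,G} (+1)
site 4, node PSZ: PS={A,G} ∩ Z={G} → {G} (+0)
site 4, node PSXZ: PSZ={G} ∪ X={A} → {A,G} (+1)
site 4, node CPQSVXZ: CQV={C,G} ∩ PSXZ={A,G} → {G} (+0)
per-site changes: [3, 3, 3, 3, 3]; total = 15

3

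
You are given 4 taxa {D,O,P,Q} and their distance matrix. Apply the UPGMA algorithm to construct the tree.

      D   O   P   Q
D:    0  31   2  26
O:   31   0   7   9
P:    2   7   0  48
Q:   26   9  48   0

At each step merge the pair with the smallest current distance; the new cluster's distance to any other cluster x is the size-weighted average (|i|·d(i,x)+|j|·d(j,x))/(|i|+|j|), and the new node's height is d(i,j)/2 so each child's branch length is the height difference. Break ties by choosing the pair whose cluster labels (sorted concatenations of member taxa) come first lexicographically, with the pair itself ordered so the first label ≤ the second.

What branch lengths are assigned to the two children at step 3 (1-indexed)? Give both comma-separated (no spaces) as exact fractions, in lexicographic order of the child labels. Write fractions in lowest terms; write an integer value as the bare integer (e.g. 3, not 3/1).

iteration 1: select D,P (d=2); attach at lengths (1, 1); label the merged cluster DP
  updated: d(DP,O)=19, d(DP,Q)=37
iteration 2: select O,Q (d=9); attach at lengths (9/2, 9/2); label the merged cluster OQ
  updated: d(DP,OQ)=28
iteration 3: select DP,OQ (d=28); attach at lengths (13, 19/2); label the merged cluster DOPQ
final tree: ((D:1,P:1):13,(O:9/2,Q:9/2):19/2)
total length: 67/2

13,19/2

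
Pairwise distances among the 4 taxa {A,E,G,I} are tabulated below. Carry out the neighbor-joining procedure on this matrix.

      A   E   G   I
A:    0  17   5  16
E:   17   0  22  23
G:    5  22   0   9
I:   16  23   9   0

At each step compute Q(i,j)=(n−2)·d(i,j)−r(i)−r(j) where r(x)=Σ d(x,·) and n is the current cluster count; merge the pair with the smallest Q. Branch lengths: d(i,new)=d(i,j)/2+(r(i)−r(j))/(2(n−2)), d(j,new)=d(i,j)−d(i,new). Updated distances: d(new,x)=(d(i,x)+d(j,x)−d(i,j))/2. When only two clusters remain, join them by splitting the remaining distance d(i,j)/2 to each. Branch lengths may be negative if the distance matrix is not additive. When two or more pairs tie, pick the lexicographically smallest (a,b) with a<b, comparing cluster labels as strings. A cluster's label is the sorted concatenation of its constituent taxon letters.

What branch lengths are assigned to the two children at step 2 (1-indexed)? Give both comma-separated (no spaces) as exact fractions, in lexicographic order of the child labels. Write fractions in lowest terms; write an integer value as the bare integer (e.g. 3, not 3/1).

7/2,3/2

step 1: merge (A,E) at d=17, Q=-66; branch lengths A→5/2, E→29/2; new cluster AE
  updated: d(AE,G)=5, d(AE,I)=11
step 2: merge (AE,G) at d=5, Q=-25; branch lengths AE→7/2, G→3/2; new cluster AEG
  updated: d(AEG,I)=15/2
step 3: merge (AEG,I) at d=15/2; branch lengths AEG→15/4, I→15/4; new cluster AEGI
final tree: (((A:5/2,E:29/2):7/2,G:3/2):15/4,I:15/4)
total length: 59/2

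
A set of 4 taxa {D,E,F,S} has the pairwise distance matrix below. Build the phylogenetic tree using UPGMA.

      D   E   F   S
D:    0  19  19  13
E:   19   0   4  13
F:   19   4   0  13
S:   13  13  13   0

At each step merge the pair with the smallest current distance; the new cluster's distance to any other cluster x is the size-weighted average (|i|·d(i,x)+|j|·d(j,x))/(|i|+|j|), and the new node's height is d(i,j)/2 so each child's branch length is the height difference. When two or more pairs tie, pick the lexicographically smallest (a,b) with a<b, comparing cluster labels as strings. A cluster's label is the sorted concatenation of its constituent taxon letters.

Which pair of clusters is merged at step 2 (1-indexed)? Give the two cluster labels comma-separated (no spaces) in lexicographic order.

1. join E+F (d=4) ⇒ EF; edges |E|=2, |F|=2
  updated: d(D,EF)=19, d(EF,S)=13
2. join D+S (d=13) ⇒ DS; edges |D|=13/2, |S|=13/2
  updated: d(DS,EF)=16
3. join DS+EF (d=16) ⇒ DEFS; edges |DS|=3/2, |EF|=6
final tree: ((D:13/2,S:13/2):3/2,(E:2,F:2):6)
total length: 49/2

D,S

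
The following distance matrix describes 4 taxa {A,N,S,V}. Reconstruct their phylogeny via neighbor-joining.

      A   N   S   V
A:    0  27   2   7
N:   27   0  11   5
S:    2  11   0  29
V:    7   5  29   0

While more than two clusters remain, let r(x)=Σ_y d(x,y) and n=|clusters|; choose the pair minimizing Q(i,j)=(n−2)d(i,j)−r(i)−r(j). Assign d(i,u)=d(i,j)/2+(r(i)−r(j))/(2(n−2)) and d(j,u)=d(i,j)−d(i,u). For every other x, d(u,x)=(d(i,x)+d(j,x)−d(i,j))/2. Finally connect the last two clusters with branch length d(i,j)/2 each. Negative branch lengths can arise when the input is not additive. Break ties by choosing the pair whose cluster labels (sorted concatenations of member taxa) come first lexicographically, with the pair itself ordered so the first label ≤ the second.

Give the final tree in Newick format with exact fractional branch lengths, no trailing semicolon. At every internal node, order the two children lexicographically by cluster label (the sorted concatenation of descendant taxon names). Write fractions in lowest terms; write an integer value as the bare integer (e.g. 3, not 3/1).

1. join A+S (d=2, Q=-74) ⇒ AS; edges |A|=-1/2, |S|=5/2
  updated: d(AS,N)=18, d(AS,V)=17
2. join AS+N (d=18, Q=-40) ⇒ ANS; edges |AS|=15, |N|=3
  updated: d(ANS,V)=2
3. join ANS+V (d=2) ⇒ ANSV; edges |ANS|=1, |V|=1
final tree: (((A:-1/2,S:5/2):15,N:3):1,V:1)
total length: 22

(((A:-1/2,S:5/2):15,N:3):1,V:1)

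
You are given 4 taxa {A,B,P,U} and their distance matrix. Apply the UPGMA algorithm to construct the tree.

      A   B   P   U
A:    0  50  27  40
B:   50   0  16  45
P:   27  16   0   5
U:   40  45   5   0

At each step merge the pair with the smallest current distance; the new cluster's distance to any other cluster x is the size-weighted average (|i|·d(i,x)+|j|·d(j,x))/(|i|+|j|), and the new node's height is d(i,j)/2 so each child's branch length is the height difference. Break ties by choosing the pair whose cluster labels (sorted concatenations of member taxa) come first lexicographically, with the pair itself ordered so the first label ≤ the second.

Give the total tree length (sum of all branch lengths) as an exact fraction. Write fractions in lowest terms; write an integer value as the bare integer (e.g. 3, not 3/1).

227/4

iteration 1: select P,U (d=5); attach at lengths (5/2, 5/2); label the merged cluster PU
  updated: d(A,PU)=67/2, d(B,PU)=61/2
iteration 2: select B,PU (d=61/2); attach at lengths (61/4, 51/4); label the merged cluster BPU
  updated: d(A,BPU)=39
iteration 3: select A,BPU (d=39); attach at lengths (39/2, 17/4); label the merged cluster ABPU
final tree: (A:39/2,(B:61/4,(P:5/2,U:5/2):51/4):17/4)
total length: 227/4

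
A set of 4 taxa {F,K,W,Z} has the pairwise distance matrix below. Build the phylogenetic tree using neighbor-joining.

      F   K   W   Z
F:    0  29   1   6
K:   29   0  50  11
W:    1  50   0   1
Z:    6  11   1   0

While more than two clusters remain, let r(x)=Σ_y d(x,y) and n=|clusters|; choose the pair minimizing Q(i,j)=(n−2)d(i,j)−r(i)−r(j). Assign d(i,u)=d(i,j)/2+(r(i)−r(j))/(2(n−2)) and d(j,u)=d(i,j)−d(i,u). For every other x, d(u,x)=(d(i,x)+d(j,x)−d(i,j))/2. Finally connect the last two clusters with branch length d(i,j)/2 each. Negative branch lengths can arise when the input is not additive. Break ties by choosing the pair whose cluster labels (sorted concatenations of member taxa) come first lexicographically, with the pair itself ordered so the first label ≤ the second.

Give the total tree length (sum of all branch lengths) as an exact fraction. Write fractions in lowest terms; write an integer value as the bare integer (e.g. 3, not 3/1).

1. join F+W (d=1, Q=-86) ⇒ FW; edges |F|=-7/2, |W|=9/2
  updated: d(FW,K)=39, d(FW,Z)=3
2. join FW+K (d=39, Q=-53) ⇒ FKW; edges |FW|=31/2, |K|=47/2
  updated: d(FKW,Z)=-25/2
3. join FKW+Z (d=-25/2) ⇒ FKWZ; edges |FKW|=-25/4, |Z|=-25/4
final tree: (((F:-7/2,W:9/2):31/2,K:47/2):-25/4,Z:-25/4)
total length: 55/2

55/2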